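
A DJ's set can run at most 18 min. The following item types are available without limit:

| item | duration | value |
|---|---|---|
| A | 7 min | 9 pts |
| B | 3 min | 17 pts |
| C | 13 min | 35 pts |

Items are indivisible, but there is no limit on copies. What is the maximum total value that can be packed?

102 pts

Best value-per-unit is B at 17/3, and filling with it alone uses duration 6×3=18. No mix of the others beats 6×17 = 102.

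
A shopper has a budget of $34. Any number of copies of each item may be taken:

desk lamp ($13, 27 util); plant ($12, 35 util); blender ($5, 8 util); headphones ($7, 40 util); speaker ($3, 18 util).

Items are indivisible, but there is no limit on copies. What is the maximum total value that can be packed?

Best value-per-unit is speaker at 18/3; filling with it alone gives 11×18 = 198.
Optimal mix: 1×headphones + 9×speaker → cost 34, value 202.

202 util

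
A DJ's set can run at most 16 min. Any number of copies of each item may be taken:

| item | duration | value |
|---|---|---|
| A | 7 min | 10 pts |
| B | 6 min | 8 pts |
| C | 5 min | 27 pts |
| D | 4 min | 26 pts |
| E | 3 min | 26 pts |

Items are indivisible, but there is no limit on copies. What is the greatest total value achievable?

Best value-per-unit is E at 26/3; filling with it alone gives 5×26 = 130.
Optimal mix: 1×D + 4×E → duration 16, value 130.

130 pts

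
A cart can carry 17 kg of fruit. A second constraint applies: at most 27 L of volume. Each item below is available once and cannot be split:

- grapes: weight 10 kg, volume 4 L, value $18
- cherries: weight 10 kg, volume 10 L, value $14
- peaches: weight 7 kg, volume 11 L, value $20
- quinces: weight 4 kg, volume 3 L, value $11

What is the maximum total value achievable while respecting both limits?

$38

Feasible sets respecting both limits:
- grapes+peaches: weight 17, volume 15, value 38
- cherries+peaches: weight 17, volume 21, value 34
- peaches+quinces: weight 11, volume 14, value 31
- grapes+quinces: weight 14, volume 7, value 29
Best: $38.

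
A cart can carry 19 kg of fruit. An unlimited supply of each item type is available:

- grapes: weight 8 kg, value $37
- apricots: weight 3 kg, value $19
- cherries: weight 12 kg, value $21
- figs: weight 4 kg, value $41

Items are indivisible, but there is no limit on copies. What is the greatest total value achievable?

$183

Best value-per-unit is figs at 41/4; filling with it alone gives 4×41 = 164.
Optimal mix: 1×apricots + 4×figs → weight 19, value 183.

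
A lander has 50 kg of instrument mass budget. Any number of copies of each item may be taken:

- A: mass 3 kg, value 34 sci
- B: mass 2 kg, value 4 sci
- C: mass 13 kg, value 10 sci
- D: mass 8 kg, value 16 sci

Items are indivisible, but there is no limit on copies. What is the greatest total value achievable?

Best value-per-unit is A at 34/3; filling with it alone gives 16×34 = 544.
Optimal mix: 16×A + 1×B → mass 50, value 548.

548 sci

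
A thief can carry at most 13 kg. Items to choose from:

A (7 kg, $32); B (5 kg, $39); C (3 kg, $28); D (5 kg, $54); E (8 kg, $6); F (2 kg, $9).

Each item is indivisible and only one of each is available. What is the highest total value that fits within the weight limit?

Check high-value combinations within 13 kg:
- B+C+D: weight 5+3+5=13, value 39+28+54=121
- B+D+F: weight 5+5+2=12, value 39+54+9=102
- B+D: weight 5+5=10, value 39+54=93
- C+D+F: weight 3+5+2=10, value 28+54+9=91
Best: $121.

$121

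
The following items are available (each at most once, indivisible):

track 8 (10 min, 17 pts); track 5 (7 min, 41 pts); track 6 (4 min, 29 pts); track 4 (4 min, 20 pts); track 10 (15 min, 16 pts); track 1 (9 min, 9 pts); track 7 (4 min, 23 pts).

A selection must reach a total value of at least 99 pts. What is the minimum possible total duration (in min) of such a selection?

19

Subsets with value ≥ 99, sorted by total duration:
- track 5+track 6+track 4+track 7: duration 19, value 113
- track 5+track 6+track 1+track 7: duration 24, value 102
- track 5+track 6+track 4+track 1: duration 24, value 99
- track 8+track 5+track 6+track 7: duration 25, value 110
Minimum duration: 19 min.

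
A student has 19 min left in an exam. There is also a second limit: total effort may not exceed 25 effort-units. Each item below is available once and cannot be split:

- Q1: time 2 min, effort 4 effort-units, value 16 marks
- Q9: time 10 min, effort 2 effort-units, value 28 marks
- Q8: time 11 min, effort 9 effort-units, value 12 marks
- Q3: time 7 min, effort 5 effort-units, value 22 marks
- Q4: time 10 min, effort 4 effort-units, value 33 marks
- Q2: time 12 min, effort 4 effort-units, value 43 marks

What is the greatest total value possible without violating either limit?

Feasible sets respecting both limits:
- Q1+Q3+Q4: time 19, effort 13, value 71
- Q1+Q9+Q3: time 19, effort 11, value 66
- Q3+Q2: time 19, effort 9, value 65
- Q1+Q2: time 14, effort 8, value 59
Best: 71 marks.

71 marks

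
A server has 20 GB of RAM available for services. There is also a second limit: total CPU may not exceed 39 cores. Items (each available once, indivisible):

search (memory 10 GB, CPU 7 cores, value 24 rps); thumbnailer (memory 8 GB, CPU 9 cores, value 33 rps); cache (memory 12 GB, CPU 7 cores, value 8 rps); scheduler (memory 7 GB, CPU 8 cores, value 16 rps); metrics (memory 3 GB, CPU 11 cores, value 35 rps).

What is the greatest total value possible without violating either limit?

84 rps

Feasible sets respecting both limits:
- thumbnailer+scheduler+metrics: memory 18, CPU 28, value 84
- search+scheduler+metrics: memory 20, CPU 26, value 75
- thumbnailer+metrics: memory 11, CPU 20, value 68
Best: 84 rps.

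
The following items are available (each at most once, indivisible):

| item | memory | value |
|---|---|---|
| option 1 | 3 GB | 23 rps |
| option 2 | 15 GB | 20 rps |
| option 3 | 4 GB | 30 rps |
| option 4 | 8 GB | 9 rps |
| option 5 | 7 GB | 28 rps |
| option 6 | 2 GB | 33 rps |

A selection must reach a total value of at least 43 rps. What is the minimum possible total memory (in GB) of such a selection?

Subsets with value ≥ 43, sorted by total memory:
- option 1+option 6: memory 5, value 56
- option 3+option 6: memory 6, value 63
- option 1+option 3: memory 7, value 53
Minimum memory: 5 GB.

5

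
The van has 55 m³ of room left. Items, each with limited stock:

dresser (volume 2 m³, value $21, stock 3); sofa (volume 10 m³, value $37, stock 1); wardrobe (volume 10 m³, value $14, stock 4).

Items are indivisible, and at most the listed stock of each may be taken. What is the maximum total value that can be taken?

$142

Top feasible selections:
- 3×dresser + 1×sofa + 3×wardrobe: volume 46, value 142
- 2×dresser + 1×sofa + 4×wardrobe: volume 54, value 135
- 3×dresser + 1×sofa + 2×wardrobe: volume 36, value 128
- 2×dresser + 1×sofa + 3×wardrobe: volume 44, value 121
Best: $142.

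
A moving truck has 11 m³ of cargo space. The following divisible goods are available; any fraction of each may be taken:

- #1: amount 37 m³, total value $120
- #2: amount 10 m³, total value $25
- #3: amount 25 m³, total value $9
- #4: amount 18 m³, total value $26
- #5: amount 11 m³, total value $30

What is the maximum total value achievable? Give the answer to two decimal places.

35.68

Take in order of value per unit:
- #1 (120/37 per unit): 11 of 37 → value 11×120/37 = 35.6757, running total 35.68
Total 35.68.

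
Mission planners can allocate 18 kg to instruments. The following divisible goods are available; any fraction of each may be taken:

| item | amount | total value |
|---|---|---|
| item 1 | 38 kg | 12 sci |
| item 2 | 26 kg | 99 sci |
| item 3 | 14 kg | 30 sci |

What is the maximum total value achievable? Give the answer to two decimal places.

Take in order of value per unit:
- item 2 (99/26 per unit): 18 of 26 → value 18×99/26 = 68.5385, running total 68.54
Total 68.54.

68.54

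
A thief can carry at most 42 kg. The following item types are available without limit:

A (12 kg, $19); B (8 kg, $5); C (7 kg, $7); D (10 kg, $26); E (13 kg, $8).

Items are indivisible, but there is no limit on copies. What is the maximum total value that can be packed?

Best value-per-unit is D at 26/10, and filling with it alone uses weight 4×10=40. No mix of the others beats 4×26 = 104.

$104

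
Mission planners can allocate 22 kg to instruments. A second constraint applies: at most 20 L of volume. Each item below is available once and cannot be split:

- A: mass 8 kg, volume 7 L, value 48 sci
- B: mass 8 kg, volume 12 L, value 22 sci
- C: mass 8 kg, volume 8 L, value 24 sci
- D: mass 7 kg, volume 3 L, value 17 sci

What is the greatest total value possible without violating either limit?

Feasible sets respecting both limits:
- A+C: mass 16, volume 15, value 72
- A+B: mass 16, volume 19, value 70
- A+D: mass 15, volume 10, value 65
Best: 72 sci.

72 sci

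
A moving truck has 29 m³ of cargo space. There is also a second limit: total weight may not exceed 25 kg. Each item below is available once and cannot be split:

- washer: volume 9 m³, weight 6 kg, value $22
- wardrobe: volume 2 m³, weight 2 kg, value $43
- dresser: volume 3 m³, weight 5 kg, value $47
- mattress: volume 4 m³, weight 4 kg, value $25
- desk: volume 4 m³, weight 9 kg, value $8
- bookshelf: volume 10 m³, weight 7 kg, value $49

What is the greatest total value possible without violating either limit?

$186

Feasible sets respecting both limits:
- washer+wardrobe+dresser+mattress+bookshelf: volume 28, weight 24, value 186
- wardrobe+dresser+mattress+bookshelf: volume 19, weight 18, value 164
- washer+wardrobe+dresser+bookshelf: volume 24, weight 20, value 161
Best: $186.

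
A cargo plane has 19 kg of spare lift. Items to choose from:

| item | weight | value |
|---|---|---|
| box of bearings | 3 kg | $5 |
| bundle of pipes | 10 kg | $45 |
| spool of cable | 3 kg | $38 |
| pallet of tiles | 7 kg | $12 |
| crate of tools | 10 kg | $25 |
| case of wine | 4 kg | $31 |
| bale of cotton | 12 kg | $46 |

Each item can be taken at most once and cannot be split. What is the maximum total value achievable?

$115

This is a 0/1 knapsack; check combinations near the capacity.
- spool of cable+case of wine+bale of cotton: weight 3+4+12=19, value 38+31+46=115
- bundle of pipes+spool of cable+case of wine: weight 10+3+4=17, value 45+38+31=114
- spool of cable+crate of tools+case of wine: weight 3+10+4=17, value 38+25+31=94
- box of bearings+spool of cable+bale of cotton: weight 3+3+12=18, value 5+38+46=89
- box of bearings+bundle of pipes+spool of cable: weight 3+10+3=16, value 5+45+38=88
Best: $115.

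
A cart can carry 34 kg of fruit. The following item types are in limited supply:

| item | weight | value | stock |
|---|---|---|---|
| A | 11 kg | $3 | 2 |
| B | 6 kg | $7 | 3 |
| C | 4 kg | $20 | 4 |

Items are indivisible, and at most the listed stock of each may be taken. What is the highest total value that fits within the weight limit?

$101

Top feasible selections:
- 3×B + 4×C: weight 34, value 101
- 2×B + 4×C: weight 28, value 94
- 1×A + 1×B + 4×C: weight 33, value 90
Best: $101.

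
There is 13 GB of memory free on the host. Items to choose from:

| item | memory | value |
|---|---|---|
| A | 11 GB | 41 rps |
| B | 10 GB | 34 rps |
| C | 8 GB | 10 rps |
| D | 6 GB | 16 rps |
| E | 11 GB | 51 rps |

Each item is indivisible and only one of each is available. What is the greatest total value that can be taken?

51 rps

Check high-value combinations within 13 GB:
- E: memory 11, value 51
- A: memory 11, value 41
- B: memory 10, value 34
Best: 51 rps.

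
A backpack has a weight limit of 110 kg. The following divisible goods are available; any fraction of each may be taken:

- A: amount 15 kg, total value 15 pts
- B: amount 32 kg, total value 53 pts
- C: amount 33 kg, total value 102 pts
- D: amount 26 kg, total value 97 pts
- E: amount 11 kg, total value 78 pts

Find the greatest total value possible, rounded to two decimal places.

338.00

Take in order of value per unit:
- E (78/11 per unit): all 11 → value 78, running total 78.00
- D (97/26 per unit): all 26 → value 97, running total 175.00
- C (102/33 per unit): all 33 → value 102, running total 277.00
- B (53/32 per unit): all 32 → value 53, running total 330.00
- A (15/15 per unit): 8 of 15 → value 8×15/15 = 8.0000, running total 338.00
Total 338.00.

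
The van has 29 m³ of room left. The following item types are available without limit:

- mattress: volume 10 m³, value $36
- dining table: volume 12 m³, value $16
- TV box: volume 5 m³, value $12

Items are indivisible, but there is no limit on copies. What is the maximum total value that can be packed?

$84

Best value-per-unit is mattress at 36/10; filling with it alone gives 2×36 = 72.
Optimal mix: 2×mattress + 1×TV box → volume 25, value 84.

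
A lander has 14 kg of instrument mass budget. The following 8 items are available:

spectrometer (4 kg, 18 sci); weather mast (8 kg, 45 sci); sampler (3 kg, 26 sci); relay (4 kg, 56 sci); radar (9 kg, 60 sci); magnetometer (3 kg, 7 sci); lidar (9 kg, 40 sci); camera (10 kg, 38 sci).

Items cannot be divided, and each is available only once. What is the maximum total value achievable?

116 sci

This is a 0/1 knapsack; check combinations near the capacity.
- relay+radar: mass 4+9=13, value 56+60=116
- spectrometer+sampler+relay+magnetometer: mass 4+3+4+3=14, value 18+26+56+7=107
- weather mast+relay: mass 8+4=12, value 45+56=101
- spectrometer+sampler+relay: mass 4+3+4=11, value 18+26+56=100
Best: 116 sci.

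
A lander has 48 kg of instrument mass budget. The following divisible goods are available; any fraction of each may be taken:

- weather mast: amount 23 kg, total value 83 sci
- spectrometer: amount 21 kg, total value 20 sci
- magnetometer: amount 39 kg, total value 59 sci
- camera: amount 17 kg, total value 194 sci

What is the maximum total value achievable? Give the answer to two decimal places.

Take in order of value per unit:
- camera (194/17 per unit): all 17 → value 194, running total 194.00
- weather mast (83/23 per unit): all 23 → value 83, running total 277.00
- magnetometer (59/39 per unit): 8 of 39 → value 8×59/39 = 12.1026, running total 289.10
Total 289.10.

289.10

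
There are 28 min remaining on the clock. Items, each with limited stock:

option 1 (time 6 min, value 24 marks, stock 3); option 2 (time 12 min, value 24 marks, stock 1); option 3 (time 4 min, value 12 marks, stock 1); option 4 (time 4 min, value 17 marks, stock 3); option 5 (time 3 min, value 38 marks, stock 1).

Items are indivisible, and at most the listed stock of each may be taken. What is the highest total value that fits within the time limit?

Best selections within time 28 and stock limits:
- 2×option 1 + 3×option 4 + 1×option 5: time 27, value 137
- 2×option 1 + 1×option 3 + 2×option 4 + 1×option 5: time 27, value 132
- 3×option 1 + 1×option 4 + 1×option 5: time 25, value 127
- 1×option 1 + 1×option 3 + 3×option 4 + 1×option 5: time 25, value 125
Best: 137 marks.

137 marks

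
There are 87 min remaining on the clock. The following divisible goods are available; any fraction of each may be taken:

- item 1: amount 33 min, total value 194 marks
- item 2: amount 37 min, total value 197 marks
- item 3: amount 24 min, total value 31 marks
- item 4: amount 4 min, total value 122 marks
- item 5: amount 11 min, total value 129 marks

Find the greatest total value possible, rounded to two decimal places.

644.58

Take in order of value per unit:
- item 4 (122/4 per unit): all 4 → value 122, running total 122.00
- item 5 (129/11 per unit): all 11 → value 129, running total 251.00
- item 1 (194/33 per unit): all 33 → value 194, running total 445.00
- item 2 (197/37 per unit): all 37 → value 197, running total 642.00
- item 3 (31/24 per unit): 2 of 24 → value 2×31/24 = 2.5833, running total 644.58
Total 644.58.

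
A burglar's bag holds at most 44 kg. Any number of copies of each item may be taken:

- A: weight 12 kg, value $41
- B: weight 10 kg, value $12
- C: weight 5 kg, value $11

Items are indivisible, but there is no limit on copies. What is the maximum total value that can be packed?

$134

Best value-per-unit is A at 41/12; filling with it alone gives 3×41 = 123.
Optimal mix: 3×A + 1×C → weight 41, value 134.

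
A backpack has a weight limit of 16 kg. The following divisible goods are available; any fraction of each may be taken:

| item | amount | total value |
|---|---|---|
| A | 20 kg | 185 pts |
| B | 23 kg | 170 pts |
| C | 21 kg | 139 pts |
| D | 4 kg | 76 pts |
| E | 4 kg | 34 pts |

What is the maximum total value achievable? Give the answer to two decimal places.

187.00

Take in order of value per unit:
- D (76/4 per unit): all 4 → value 76, running total 76.00
- A (185/20 per unit): 12 of 20 → value 12×185/20 = 111.0000, running total 187.00
Total 187.00.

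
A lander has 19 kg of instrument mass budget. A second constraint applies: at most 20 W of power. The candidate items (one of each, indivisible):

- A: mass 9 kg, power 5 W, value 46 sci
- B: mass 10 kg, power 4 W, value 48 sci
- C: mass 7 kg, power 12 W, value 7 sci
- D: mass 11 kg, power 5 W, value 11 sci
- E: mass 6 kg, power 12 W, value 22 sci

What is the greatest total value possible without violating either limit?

Feasible sets respecting both limits:
- A+B: mass 19, power 9, value 94
- B+E: mass 16, power 16, value 70
- A+E: mass 15, power 17, value 68
- B+C: mass 17, power 16, value 55
Best: 94 sci.

94 sci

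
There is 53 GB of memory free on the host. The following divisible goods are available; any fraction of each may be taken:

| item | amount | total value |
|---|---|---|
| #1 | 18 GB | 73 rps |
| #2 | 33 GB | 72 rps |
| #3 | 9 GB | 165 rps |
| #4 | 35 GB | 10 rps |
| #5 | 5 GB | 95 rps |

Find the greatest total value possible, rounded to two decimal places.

378.82

Take in order of value per unit:
- #5 (95/5 per unit): all 5 → value 95, running total 95.00
- #3 (165/9 per unit): all 9 → value 165, running total 260.00
- #1 (73/18 per unit): all 18 → value 73, running total 333.00
- #2 (72/33 per unit): 21 of 33 → value 21×72/33 = 45.8182, running total 378.82
Total 378.82.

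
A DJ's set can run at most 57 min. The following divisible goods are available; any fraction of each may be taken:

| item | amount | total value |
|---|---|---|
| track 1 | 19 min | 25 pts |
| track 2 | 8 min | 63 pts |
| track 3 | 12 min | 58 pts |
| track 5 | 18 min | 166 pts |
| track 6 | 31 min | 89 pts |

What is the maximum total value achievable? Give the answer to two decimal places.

Take in order of value per unit:
- track 5 (166/18 per unit): all 18 → value 166, running total 166.00
- track 2 (63/8 per unit): all 8 → value 63, running total 229.00
- track 3 (58/12 per unit): all 12 → value 58, running total 287.00
- track 6 (89/31 per unit): 19 of 31 → value 19×89/31 = 54.5484, running total 341.55
Total 341.55.

341.55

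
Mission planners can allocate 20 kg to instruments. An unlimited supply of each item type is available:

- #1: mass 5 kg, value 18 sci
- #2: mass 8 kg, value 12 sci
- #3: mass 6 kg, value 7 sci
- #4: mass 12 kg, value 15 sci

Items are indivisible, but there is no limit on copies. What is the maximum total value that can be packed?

Best value-per-unit is #1 at 18/5, and filling with it alone uses mass 4×5=20. No mix of the others beats 4×18 = 72.

72 sci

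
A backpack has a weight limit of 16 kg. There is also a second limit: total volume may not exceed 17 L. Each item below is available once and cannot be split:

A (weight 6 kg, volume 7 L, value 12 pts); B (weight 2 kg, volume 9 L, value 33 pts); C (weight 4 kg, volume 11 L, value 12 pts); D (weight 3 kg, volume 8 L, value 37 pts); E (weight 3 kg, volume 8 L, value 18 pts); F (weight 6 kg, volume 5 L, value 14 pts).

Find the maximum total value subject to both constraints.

70 pts

Feasible sets respecting both limits:
- B+D: weight 5, volume 17, value 70
- D+E: weight 6, volume 16, value 55
- B+E: weight 5, volume 17, value 51
Best: 70 pts.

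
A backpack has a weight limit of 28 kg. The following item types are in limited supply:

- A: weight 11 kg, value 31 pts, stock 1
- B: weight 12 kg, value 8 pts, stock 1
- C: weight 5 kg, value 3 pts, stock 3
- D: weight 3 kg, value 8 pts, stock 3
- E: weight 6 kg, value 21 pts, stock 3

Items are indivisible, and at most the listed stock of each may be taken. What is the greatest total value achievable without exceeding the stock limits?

87 pts

Best selections within weight 28 and stock limits:
- 3×D + 3×E: weight 27, value 87
- 1×A + 1×D + 2×E: weight 26, value 81
- 2×D + 3×E: weight 24, value 79
Best: 87 pts.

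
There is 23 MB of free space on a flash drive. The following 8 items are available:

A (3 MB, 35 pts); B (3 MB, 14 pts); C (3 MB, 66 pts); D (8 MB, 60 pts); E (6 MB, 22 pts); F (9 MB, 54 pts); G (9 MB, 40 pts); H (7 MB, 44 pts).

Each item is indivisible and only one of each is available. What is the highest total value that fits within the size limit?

215 pts

Check high-value combinations within 23 MB:
- A+C+D+F: size 3+3+8+9=23, value 35+66+60+54=215
- A+C+D+H: size 3+3+8+7=21, value 35+66+60+44=205
- A+C+D+G: size 3+3+8+9=23, value 35+66+60+40=201
Best: 215 pts.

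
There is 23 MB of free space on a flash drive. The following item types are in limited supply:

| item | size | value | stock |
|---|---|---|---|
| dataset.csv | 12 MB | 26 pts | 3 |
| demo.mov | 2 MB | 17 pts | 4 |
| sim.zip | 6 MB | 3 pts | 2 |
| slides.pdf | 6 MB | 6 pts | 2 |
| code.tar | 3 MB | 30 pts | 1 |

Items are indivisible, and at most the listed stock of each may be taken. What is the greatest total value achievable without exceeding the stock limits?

124 pts

Top feasible selections:
- 1×dataset.csv + 4×demo.mov + 1×code.tar: size 23, value 124
- 4×demo.mov + 2×slides.pdf + 1×code.tar: size 23, value 110
Best: 124 pts.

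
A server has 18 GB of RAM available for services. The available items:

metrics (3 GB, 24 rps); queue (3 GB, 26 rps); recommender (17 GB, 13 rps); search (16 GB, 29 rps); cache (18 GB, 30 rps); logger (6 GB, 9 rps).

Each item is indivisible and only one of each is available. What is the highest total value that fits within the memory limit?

This is a 0/1 knapsack; check combinations near the capacity.
- metrics+queue+logger: memory 3+3+6=12, value 24+26+9=59
- metrics+queue: memory 3+3=6, value 24+26=50
- queue+logger: memory 3+6=9, value 26+9=35
- metrics+logger: memory 3+6=9, value 24+9=33
Best: 59 rps.

59 rps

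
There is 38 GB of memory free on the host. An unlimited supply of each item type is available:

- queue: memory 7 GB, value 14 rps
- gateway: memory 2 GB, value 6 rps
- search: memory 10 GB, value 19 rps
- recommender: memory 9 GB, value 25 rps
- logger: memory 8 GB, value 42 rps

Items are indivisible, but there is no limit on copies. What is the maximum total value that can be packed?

Best value-per-unit is logger at 42/8; filling with it alone gives 4×42 = 168.
Optimal mix: 3×gateway + 4×logger → memory 38, value 186.

186 rps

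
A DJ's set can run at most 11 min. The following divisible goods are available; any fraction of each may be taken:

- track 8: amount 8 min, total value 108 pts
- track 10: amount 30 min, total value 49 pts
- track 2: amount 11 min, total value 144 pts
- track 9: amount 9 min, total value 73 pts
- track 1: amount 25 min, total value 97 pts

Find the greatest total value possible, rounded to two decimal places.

147.27

Take in order of value per unit:
- track 8 (108/8 per unit): all 8 → value 108, running total 108.00
- track 2 (144/11 per unit): 3 of 11 → value 3×144/11 = 39.2727, running total 147.27
Total 147.27.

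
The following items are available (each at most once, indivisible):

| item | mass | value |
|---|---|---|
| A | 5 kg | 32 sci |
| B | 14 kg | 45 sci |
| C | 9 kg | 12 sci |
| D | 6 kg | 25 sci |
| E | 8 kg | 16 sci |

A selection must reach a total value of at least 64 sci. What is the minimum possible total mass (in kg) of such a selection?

Subsets with value ≥ 64, sorted by total mass:
- A+B: mass 19, value 77
- A+D+E: mass 19, value 73
- B+D: mass 20, value 70
Minimum mass: 19 kg.

19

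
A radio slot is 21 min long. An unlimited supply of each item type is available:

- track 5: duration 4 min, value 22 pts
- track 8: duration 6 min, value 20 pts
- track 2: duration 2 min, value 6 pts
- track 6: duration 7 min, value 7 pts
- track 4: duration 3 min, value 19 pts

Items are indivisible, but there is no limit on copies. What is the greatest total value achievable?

Best value-per-unit is track 4 at 19/3, and filling with it alone uses duration 7×3=21. No mix of the others beats 7×19 = 133.

133 pts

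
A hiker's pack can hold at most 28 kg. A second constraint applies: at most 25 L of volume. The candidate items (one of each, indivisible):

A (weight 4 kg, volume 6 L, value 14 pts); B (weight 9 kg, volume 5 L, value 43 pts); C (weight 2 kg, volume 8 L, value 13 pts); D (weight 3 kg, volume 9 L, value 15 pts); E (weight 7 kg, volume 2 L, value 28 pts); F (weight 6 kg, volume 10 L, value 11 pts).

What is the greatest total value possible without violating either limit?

100 pts

Feasible sets respecting both limits:
- A+B+D+E: weight 23, volume 22, value 100
- B+C+D+E: weight 21, volume 24, value 99
- A+B+C+E: weight 22, volume 21, value 98
- A+B+E+F: weight 26, volume 23, value 96
Best: 100 pts.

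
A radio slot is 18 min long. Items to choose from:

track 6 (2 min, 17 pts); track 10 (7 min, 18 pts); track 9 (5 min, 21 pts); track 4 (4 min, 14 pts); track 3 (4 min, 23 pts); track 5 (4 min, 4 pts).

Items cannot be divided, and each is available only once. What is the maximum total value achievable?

79 pts

Check high-value combinations within 18 min:
- track 6+track 10+track 9+track 3: duration 2+7+5+4=18, value 17+18+21+23=79
- track 6+track 9+track 4+track 3: duration 2+5+4+4=15, value 17+21+14+23=75
- track 6+track 10+track 4+track 3: duration 2+7+4+4=17, value 17+18+14+23=72
- track 6+track 10+track 9+track 4: duration 2+7+5+4=18, value 17+18+21+14=70
- track 6+track 9+track 3+track 5: duration 2+5+4+4=15, value 17+21+23+4=65
Best: 79 pts.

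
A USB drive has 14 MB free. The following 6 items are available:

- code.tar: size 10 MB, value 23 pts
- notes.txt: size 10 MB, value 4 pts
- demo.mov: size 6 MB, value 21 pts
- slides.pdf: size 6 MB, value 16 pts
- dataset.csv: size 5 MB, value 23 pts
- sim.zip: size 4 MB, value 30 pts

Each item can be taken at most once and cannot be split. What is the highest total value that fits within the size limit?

Check high-value combinations within 14 MB:
- dataset.csv+sim.zip: size 5+4=9, value 23+30=53
- code.tar+sim.zip: size 10+4=14, value 23+30=53
- demo.mov+sim.zip: size 6+4=10, value 21+30=51
- slides.pdf+sim.zip: size 6+4=10, value 16+30=46
- demo.mov+dataset.csv: size 6+5=11, value 21+23=44
Best: 53 pts.

53 pts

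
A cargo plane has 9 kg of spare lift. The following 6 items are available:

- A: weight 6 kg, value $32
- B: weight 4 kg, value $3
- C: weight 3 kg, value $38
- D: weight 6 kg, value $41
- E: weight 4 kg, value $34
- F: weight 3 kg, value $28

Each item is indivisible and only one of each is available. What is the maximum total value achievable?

$79

Check high-value combinations within 9 kg:
- C+D: weight 3+6=9, value 38+41=79
- C+E: weight 3+4=7, value 38+34=72
- A+C: weight 6+3=9, value 32+38=70
- D+F: weight 6+3=9, value 41+28=69
Best: $79.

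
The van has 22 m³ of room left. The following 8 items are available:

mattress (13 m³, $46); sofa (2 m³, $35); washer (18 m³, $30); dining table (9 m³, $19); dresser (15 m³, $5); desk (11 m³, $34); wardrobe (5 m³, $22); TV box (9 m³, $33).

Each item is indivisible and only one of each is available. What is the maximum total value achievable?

$103

Check high-value combinations within 22 m³:
- mattress+sofa+wardrobe: volume 13+2+5=20, value 46+35+22=103
- sofa+desk+TV box: volume 2+11+9=22, value 35+34+33=102
- sofa+desk+wardrobe: volume 2+11+5=18, value 35+34+22=91
- sofa+wardrobe+TV box: volume 2+5+9=16, value 35+22+33=90
Best: $103.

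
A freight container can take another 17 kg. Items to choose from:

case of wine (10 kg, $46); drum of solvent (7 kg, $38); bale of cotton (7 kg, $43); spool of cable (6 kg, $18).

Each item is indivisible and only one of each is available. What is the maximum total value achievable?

Check high-value combinations within 17 kg:
- case of wine+bale of cotton: weight 10+7=17, value 46+43=89
- case of wine+drum of solvent: weight 10+7=17, value 46+38=84
- drum of solvent+bale of cotton: weight 7+7=14, value 38+43=81
Best: $89.

$89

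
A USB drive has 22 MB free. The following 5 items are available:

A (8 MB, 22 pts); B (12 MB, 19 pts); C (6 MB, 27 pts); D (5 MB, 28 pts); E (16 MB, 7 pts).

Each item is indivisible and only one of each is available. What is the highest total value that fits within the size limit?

Check high-value combinations within 22 MB:
- A+C+D: size 8+6+5=19, value 22+27+28=77
- C+D: size 6+5=11, value 27+28=55
- A+D: size 8+5=13, value 22+28=50
- A+C: size 8+6=14, value 22+27=49
Best: 77 pts.

77 pts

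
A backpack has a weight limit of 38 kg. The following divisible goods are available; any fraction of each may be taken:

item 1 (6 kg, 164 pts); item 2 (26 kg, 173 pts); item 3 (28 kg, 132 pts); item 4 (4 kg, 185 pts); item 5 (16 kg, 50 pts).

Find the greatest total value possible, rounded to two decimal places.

531.43

Take in order of value per unit:
- item 4 (185/4 per unit): all 4 → value 185, running total 185.00
- item 1 (164/6 per unit): all 6 → value 164, running total 349.00
- item 2 (173/26 per unit): all 26 → value 173, running total 522.00
- item 3 (132/28 per unit): 2 of 28 → value 2×132/28 = 9.4286, running total 531.43
Total 531.43.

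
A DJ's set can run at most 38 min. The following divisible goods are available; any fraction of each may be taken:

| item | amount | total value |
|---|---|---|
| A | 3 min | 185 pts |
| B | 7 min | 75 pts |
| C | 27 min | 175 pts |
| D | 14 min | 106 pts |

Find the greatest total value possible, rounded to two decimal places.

Take in order of value per unit:
- A (185/3 per unit): all 3 → value 185, running total 185.00
- B (75/7 per unit): all 7 → value 75, running total 260.00
- D (106/14 per unit): all 14 → value 106, running total 366.00
- C (175/27 per unit): 14 of 27 → value 14×175/27 = 90.7407, running total 456.74
Total 456.74.

456.74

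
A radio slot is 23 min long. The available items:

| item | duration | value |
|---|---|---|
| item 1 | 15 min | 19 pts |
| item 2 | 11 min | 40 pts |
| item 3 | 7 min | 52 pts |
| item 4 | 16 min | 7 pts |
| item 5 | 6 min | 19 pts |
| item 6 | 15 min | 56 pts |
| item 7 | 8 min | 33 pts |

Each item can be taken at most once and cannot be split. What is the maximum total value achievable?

Check high-value combinations within 23 min:
- item 3+item 6: duration 7+15=22, value 52+56=108
- item 3+item 5+item 7: duration 7+6+8=21, value 52+19+33=104
- item 2+item 3: duration 11+7=18, value 40+52=92
- item 6+item 7: duration 15+8=23, value 56+33=89
- item 3+item 7: duration 7+8=15, value 52+33=85
Best: 108 pts.

108 pts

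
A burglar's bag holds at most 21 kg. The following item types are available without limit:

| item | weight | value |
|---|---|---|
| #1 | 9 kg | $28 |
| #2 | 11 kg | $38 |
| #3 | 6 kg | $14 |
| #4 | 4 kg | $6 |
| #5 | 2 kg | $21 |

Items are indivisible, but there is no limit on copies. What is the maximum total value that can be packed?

$210

Best value-per-unit is #5 at 21/2, and filling with it alone uses weight 10×2=20. No mix of the others beats 10×21 = 210.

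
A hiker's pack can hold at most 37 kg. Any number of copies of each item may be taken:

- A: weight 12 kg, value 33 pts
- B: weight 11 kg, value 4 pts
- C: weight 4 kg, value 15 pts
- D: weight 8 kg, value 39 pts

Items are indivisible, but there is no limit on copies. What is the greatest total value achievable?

Best value-per-unit is D at 39/8; filling with it alone gives 4×39 = 156.
Optimal mix: 1×C + 4×D → weight 36, value 171.

171 pts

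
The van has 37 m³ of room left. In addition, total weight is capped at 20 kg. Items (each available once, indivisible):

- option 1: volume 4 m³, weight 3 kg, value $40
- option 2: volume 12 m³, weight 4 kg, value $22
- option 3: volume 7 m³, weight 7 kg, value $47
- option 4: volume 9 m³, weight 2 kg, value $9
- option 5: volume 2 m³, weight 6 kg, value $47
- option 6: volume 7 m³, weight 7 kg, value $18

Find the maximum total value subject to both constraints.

$156

Feasible sets respecting both limits:
- option 1+option 2+option 3+option 5: volume 25, weight 20, value 156
- option 1+option 3+option 4+option 5: volume 22, weight 18, value 143
- option 1+option 3+option 5: volume 13, weight 16, value 134
- option 1+option 2+option 5+option 6: volume 25, weight 20, value 127
Best: $156.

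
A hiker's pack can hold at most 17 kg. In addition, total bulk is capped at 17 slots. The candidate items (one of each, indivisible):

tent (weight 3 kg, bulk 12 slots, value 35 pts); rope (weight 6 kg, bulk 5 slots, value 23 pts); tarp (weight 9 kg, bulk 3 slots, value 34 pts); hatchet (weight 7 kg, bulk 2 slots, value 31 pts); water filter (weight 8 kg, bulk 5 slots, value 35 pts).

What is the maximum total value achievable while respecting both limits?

70 pts

Feasible sets respecting both limits:
- tent+water filter: weight 11, bulk 17, value 70
- tent+tarp: weight 12, bulk 15, value 69
- tarp+water filter: weight 17, bulk 8, value 69
Best: 70 pts.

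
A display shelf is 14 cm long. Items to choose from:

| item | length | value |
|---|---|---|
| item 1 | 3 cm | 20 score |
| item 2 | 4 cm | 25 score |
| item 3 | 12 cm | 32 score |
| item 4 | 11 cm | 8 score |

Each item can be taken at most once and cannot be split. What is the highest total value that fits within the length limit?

Check high-value combinations within 14 cm:
- item 1+item 2: length 3+4=7, value 20+25=45
- item 3: length 12, value 32
- item 1+item 4: length 3+11=14, value 20+8=28
Best: 45 score.

45 score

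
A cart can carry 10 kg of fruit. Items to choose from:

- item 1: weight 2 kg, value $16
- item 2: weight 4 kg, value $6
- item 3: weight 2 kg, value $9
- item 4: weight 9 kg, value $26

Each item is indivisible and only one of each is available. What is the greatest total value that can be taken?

$31

Check high-value combinations within 10 kg:
- item 1+item 2+item 3: weight 2+4+2=8, value 16+6+9=31
- item 4: weight 9, value 26
- item 1+item 3: weight 2+2=4, value 16+9=25
- item 1+item 2: weight 2+4=6, value 16+6=22
Best: $31.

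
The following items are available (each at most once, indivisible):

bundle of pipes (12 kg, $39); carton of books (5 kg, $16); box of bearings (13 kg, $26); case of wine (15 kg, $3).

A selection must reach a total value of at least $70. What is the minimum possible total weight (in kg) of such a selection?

Subsets with value ≥ 70, sorted by total weight:
- bundle of pipes+carton of books+box of bearings: weight 30, value 81
- bundle of pipes+carton of books+box of bearings+case of wine: weight 45, value 84
Minimum weight: 30 kg.

30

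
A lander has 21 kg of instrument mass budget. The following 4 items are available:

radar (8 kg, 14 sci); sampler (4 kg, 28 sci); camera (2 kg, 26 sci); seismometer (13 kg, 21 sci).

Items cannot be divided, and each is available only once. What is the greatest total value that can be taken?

75 sci

Check high-value combinations within 21 kg:
- sampler+camera+seismometer: mass 4+2+13=19, value 28+26+21=75
- radar+sampler+camera: mass 8+4+2=14, value 14+28+26=68
- sampler+camera: mass 4+2=6, value 28+26=54
- sampler+seismometer: mass 4+13=17, value 28+21=49
Best: 75 sci.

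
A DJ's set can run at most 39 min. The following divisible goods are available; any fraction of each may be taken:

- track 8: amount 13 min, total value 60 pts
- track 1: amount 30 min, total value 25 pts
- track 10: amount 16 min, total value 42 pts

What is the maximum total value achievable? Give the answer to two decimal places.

Take in order of value per unit:
- track 8 (60/13 per unit): all 13 → value 60, running total 60.00
- track 10 (42/16 per unit): all 16 → value 42, running total 102.00
- track 1 (25/30 per unit): 10 of 30 → value 10×25/30 = 8.3333, running total 110.33
Total 110.33.

110.33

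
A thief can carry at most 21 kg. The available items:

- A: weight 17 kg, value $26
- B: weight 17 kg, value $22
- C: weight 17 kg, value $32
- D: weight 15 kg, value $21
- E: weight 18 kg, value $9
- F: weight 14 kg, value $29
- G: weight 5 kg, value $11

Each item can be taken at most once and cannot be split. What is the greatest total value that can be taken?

Check high-value combinations within 21 kg:
- F+G: weight 14+5=19, value 29+11=40
- C: weight 17, value 32
- D+G: weight 15+5=20, value 21+11=32
- F: weight 14, value 29
- A: weight 17, value 26
Best: $40.

$40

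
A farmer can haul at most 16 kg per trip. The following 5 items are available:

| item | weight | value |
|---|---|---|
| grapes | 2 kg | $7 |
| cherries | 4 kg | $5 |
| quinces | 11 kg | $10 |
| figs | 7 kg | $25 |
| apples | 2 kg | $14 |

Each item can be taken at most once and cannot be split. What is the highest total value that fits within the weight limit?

$51

Check high-value combinations within 16 kg:
- grapes+cherries+figs+apples: weight 2+4+7+2=15, value 7+5+25+14=51
- grapes+figs+apples: weight 2+7+2=11, value 7+25+14=46
- cherries+figs+apples: weight 4+7+2=13, value 5+25+14=44
- figs+apples: weight 7+2=9, value 25+14=39
- grapes+cherries+figs: weight 2+4+7=13, value 7+5+25=37
Best: $51.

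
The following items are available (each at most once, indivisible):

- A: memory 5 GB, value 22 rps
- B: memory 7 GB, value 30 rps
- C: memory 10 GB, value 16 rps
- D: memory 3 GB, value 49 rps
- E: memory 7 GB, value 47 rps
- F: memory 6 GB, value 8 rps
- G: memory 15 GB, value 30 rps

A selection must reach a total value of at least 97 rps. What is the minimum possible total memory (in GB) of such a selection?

Subsets with value ≥ 97, sorted by total memory:
- A+D+E: memory 15, value 118
- A+B+D: memory 15, value 101
- D+E+F: memory 16, value 104
Minimum memory: 15 GB.

15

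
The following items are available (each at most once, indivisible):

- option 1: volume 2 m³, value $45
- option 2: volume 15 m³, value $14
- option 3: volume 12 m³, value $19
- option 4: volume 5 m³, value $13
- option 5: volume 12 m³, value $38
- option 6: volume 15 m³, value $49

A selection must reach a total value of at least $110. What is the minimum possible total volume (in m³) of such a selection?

Subsets with value ≥ 110, sorted by total volume:
- option 1+option 5+option 6: volume 29, value 132
- option 1+option 3+option 6: volume 29, value 113
- option 1+option 3+option 4+option 5: volume 31, value 115
- option 1+option 4+option 5+option 6: volume 34, value 145
Minimum volume: 29 m³.

29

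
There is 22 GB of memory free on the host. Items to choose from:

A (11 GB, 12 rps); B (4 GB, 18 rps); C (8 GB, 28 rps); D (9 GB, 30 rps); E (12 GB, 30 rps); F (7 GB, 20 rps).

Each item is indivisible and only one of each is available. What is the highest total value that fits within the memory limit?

76 rps

This is a 0/1 knapsack; check combinations near the capacity.
- B+C+D: memory 4+8+9=21, value 18+28+30=76
- B+D+F: memory 4+9+7=20, value 18+30+20=68
- B+C+F: memory 4+8+7=19, value 18+28+20=66
- D+E: memory 9+12=21, value 30+30=60
Best: 76 rps.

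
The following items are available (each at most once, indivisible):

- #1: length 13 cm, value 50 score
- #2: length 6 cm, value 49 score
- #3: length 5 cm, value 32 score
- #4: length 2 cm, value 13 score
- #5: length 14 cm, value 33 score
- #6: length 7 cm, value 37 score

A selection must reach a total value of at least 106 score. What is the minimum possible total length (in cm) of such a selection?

Subsets with value ≥ 106, sorted by total length:
- #2+#3+#6: length 18, value 118
- #2+#3+#4+#6: length 20, value 131
- #1+#2+#4: length 21, value 112
- #1+#2+#3: length 24, value 131
Minimum length: 18 cm.

18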